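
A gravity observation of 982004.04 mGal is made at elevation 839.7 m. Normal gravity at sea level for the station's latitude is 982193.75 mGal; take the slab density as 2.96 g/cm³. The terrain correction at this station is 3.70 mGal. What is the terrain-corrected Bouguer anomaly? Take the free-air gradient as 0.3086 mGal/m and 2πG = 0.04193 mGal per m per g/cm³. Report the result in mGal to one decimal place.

Free-air correction = 0.3086 × 839.7 = 259.13 mGal
Free-air anomaly = 982004.04 − 982193.75 + (259.13) = 69.42 mGal
Bouguer slab correction = 0.04193 × 2.96 × 839.7 = 104.22 mGal
Simple Bouguer anomaly = 69.42 − (104.22) = -34.80 mGal
Complete Bouguer anomaly = -34.80 + 3.70 = -31.10 mGal

-31.1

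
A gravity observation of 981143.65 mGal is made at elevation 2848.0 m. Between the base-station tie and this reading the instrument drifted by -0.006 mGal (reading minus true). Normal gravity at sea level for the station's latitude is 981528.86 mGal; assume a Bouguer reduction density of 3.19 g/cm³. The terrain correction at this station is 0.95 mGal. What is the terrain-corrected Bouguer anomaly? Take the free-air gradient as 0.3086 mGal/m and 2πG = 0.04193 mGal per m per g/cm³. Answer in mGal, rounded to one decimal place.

113.7

Drift-corrected reading = 981143.65 − (-0.006) = 981143.656 mGal
Free-air correction = 0.3086 × 2848.0 = 878.89 mGal
Free-air anomaly = 981143.656 − 981528.86 + (878.89) = 493.686 mGal
Bouguer slab correction = 0.04193 × 3.19 × 2848.0 = 380.94 mGal
Simple Bouguer anomaly = 493.686 − (380.94) = 112.746 mGal
Complete Bouguer anomaly = 112.746 + 0.95 = 113.696 mGal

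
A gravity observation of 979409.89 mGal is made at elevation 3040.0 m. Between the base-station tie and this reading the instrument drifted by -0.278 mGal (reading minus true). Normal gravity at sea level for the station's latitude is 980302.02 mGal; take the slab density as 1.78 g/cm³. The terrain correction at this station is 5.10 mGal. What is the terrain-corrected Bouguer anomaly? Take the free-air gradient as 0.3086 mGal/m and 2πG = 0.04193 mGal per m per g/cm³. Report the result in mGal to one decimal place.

-175.5

Drift-corrected reading = 979409.89 − (-0.278) = 979410.168 mGal
Free-air correction = 0.3086 × 3040.0 = 938.14 mGal
Free-air anomaly = 979410.168 − 980302.02 + (938.14) = 46.288 mGal
Bouguer slab correction = 0.04193 × 1.78 × 3040.0 = 226.89 mGal
Simple Bouguer anomaly = 46.288 − (226.89) = -180.602 mGal
Complete Bouguer anomaly = -180.602 + 5.10 = -175.502 mGal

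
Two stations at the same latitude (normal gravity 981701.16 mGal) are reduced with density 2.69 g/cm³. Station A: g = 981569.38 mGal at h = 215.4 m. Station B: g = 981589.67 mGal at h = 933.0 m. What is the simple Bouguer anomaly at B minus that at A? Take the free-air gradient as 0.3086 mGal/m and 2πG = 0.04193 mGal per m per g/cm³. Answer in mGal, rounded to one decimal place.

Δg_SB(A) = 981569.38 − 981701.16 + 0.3086×215.4 − 0.04193×2.69×215.4 = -89.60 mGal
Δg_SB(B) = 981589.67 − 981701.16 + 0.3086×933.0 − 0.04193×2.69×933.0 = 71.20 mGal
Difference = 71.20 − (-89.60) = 160.80 mGal

160.8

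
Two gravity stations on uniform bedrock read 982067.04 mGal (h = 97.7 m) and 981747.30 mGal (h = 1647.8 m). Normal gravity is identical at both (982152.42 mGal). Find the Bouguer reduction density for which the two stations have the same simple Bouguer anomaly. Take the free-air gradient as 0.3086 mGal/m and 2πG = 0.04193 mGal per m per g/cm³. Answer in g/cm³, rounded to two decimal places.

Δg_obs = 981747.30 − 982067.04 = -319.74 mGal over Δh = 1647.8 − 97.7 = 1550.1 m
Equal Bouguer anomalies ⇒ Δg_obs + (0.3086 − 0.04193ρ)·Δh = 0
0.3086 − 0.04193ρ = −Δg_obs/Δh = 0.20627
ρ = (0.3086 − 0.20627) / 0.04193 = 2.44 g/cm³

2.44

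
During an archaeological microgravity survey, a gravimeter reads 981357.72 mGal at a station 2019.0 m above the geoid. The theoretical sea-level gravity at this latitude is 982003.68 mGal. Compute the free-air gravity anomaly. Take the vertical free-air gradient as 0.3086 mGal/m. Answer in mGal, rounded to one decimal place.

-22.9

Free-air correction = 0.3086 × 2019.0 = 623.06 mGal
Free-air anomaly = 981357.72 − 982003.68 + (623.06) = -22.90 mGal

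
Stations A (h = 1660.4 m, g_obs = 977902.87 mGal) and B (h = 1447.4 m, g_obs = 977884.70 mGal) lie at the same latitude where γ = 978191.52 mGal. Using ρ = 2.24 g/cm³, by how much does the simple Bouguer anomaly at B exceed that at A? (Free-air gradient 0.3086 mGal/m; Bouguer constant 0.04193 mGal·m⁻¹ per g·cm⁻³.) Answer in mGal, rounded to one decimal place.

-63.9

Δg_SB(A) = 977902.87 − 978191.52 + 0.3086×1660.4 − 0.04193×2.24×1660.4 = 67.80 mGal
Δg_SB(B) = 977884.70 − 978191.52 + 0.3086×1447.4 − 0.04193×2.24×1447.4 = 3.90 mGal
Difference = 3.90 − (67.80) = -63.90 mGal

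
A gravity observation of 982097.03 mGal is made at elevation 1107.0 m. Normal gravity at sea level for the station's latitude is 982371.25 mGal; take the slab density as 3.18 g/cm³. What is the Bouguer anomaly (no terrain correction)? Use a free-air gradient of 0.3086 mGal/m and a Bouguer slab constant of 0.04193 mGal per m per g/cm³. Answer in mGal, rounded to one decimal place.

-80.2

Free-air correction = 0.3086 × 1107.0 = 341.62 mGal
Free-air anomaly = 982097.03 − 982371.25 + (341.62) = 67.40 mGal
Bouguer slab correction = 0.04193 × 3.18 × 1107.0 = 147.60 mGal
Simple Bouguer anomaly = 67.40 − (147.60) = -80.20 mGal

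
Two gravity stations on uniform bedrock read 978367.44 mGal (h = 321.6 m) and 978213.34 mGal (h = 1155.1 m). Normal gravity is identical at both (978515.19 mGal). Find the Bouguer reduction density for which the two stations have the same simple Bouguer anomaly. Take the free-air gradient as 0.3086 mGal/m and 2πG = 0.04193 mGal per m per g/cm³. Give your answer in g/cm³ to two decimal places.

2.95

Δg_obs = 978213.34 − 978367.44 = -154.10 mGal over Δh = 1155.1 − 321.6 = 833.5 m
Equal Bouguer anomalies ⇒ Δg_obs + (0.3086 − 0.04193ρ)·Δh = 0
0.3086 − 0.04193ρ = −Δg_obs/Δh = 0.18488
ρ = (0.3086 − 0.18488) / 0.04193 = 2.95 g/cm³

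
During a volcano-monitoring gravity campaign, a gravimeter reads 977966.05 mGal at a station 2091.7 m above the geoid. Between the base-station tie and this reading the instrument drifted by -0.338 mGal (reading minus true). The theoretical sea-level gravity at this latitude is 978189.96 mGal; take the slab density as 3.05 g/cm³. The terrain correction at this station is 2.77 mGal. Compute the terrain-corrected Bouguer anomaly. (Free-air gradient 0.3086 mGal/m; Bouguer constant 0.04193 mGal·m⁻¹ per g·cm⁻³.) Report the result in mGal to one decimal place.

Drift-corrected reading = 977966.05 − (-0.338) = 977966.388 mGal
Free-air correction = 0.3086 × 2091.7 = 645.50 mGal
Free-air anomaly = 977966.388 − 978189.96 + (645.50) = 421.928 mGal
Bouguer slab correction = 0.04193 × 3.05 × 2091.7 = 267.50 mGal
Simple Bouguer anomaly = 421.928 − (267.50) = 154.428 mGal
Complete Bouguer anomaly = 154.428 + 2.77 = 157.198 mGal

157.2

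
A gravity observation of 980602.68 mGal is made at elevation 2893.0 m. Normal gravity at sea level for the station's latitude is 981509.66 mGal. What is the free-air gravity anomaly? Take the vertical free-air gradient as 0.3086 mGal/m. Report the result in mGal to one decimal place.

Free-air correction = 0.3086 × 2893.0 = 892.78 mGal
Free-air anomaly = 980602.68 − 981509.66 + (892.78) = -14.20 mGal

-14.2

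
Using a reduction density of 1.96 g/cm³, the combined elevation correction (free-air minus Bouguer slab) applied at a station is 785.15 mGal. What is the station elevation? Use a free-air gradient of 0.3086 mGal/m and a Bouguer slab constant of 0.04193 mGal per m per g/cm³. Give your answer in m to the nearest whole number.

3468

Combined gradient = 0.3086 − 0.04193 × 1.96 = 0.2264172 mGal/m
h = 785.15 / 0.2264172 = 3467.71 m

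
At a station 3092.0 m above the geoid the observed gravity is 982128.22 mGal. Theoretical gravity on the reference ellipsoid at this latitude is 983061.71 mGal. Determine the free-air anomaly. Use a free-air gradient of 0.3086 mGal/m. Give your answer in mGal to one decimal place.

20.7

Free-air correction = 0.3086 × 3092.0 = 954.19 mGal
Free-air anomaly = 982128.22 − 983061.71 + (954.19) = 20.70 mGal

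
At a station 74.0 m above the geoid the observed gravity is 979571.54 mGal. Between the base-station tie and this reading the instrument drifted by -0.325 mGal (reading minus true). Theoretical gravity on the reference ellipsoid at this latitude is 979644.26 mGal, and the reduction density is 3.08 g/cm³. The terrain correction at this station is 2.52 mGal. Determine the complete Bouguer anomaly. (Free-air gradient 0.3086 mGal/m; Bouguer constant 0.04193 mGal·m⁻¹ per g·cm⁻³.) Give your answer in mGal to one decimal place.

Drift-corrected reading = 979571.54 − (-0.325) = 979571.865 mGal
Free-air correction = 0.3086 × 74.0 = 22.84 mGal
Free-air anomaly = 979571.865 − 979644.26 + (22.84) = -49.555 mGal
Bouguer slab correction = 0.04193 × 3.08 × 74.0 = 9.56 mGal
Simple Bouguer anomaly = -49.555 − (9.56) = -59.115 mGal
Complete Bouguer anomaly = -59.115 + 2.52 = -56.595 mGal

-56.6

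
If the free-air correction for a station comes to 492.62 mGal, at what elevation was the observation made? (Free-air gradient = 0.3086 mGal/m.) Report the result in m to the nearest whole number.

1596

h = 492.62 / 0.3086 = 1596.31 m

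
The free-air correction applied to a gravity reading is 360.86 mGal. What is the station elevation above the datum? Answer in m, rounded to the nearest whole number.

1169

h = 360.86 / 0.3086 = 1169.35 m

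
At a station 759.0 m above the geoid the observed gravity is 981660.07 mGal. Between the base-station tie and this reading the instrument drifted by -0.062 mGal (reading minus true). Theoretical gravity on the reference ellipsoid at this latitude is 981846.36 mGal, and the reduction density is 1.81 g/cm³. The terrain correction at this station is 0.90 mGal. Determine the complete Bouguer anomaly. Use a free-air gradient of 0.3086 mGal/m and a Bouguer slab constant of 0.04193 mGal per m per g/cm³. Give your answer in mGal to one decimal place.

Drift-corrected reading = 981660.07 − (-0.062) = 981660.132 mGal
Free-air correction = 0.3086 × 759.0 = 234.23 mGal
Free-air anomaly = 981660.132 − 981846.36 + (234.23) = 48.002 mGal
Bouguer slab correction = 0.04193 × 1.81 × 759.0 = 57.60 mGal
Simple Bouguer anomaly = 48.002 − (57.60) = -9.598 mGal
Complete Bouguer anomaly = -9.598 + 0.90 = -8.698 mGal

-8.7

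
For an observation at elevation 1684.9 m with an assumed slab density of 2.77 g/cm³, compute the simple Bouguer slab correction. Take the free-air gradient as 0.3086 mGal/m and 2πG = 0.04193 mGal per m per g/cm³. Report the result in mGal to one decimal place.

Bouguer slab correction = 0.04193 × 2.77 × 1684.9 = 195.7 mGal

195.7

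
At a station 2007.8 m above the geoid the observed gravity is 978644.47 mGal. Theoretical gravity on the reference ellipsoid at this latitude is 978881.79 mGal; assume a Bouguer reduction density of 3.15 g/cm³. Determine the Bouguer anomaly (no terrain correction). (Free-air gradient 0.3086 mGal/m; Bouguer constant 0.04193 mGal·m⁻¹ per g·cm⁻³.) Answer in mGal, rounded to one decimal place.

117.1

Free-air correction = 0.3086 × 2007.8 = 619.61 mGal
Free-air anomaly = 978644.47 − 978881.79 + (619.61) = 382.29 mGal
Bouguer slab correction = 0.04193 × 3.15 × 2007.8 = 265.19 mGal
Simple Bouguer anomaly = 382.29 − (265.19) = 117.10 mGal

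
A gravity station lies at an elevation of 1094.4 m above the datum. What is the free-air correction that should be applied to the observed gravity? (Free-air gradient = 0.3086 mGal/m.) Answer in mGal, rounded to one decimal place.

Free-air correction = 0.3086 × 1094.4 = 337.7 mGal

337.7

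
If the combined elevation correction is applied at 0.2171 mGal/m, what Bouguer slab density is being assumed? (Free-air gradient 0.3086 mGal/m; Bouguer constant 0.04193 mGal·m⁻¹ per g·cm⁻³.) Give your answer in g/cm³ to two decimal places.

0.2171 = 0.3086 − 0.04193 × ρ
ρ = (0.3086 − 0.2171) / 0.04193 = 2.18 g/cm³

2.18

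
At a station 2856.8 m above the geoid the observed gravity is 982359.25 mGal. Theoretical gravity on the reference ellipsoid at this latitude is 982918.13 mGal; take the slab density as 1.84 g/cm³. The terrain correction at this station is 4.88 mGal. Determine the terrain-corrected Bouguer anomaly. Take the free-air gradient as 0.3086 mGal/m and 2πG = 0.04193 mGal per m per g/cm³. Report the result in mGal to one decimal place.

107.2

Free-air correction = 0.3086 × 2856.8 = 881.61 mGal
Free-air anomaly = 982359.25 − 982918.13 + (881.61) = 322.73 mGal
Bouguer slab correction = 0.04193 × 1.84 × 2856.8 = 220.41 mGal
Simple Bouguer anomaly = 322.73 − (220.41) = 102.32 mGal
Complete Bouguer anomaly = 102.32 + 4.88 = 107.20 mGal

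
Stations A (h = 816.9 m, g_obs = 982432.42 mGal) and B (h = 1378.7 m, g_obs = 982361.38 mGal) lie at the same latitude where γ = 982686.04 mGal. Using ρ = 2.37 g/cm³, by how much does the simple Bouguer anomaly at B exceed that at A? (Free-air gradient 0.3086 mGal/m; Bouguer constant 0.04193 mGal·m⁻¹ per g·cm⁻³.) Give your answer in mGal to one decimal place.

Δg_SB(A) = 982432.42 − 982686.04 + 0.3086×816.9 − 0.04193×2.37×816.9 = -82.70 mGal
Δg_SB(B) = 982361.38 − 982686.04 + 0.3086×1378.7 − 0.04193×2.37×1378.7 = -36.20 mGal
Difference = -36.20 − (-82.70) = 46.50 mGal

46.5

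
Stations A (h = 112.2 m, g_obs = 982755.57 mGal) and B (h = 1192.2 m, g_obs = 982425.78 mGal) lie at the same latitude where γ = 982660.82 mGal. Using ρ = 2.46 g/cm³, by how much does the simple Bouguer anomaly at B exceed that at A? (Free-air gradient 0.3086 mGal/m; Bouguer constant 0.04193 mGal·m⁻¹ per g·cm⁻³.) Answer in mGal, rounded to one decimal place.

Δg_SB(A) = 982755.57 − 982660.82 + 0.3086×112.2 − 0.04193×2.46×112.2 = 117.80 mGal
Δg_SB(B) = 982425.78 − 982660.82 + 0.3086×1192.2 − 0.04193×2.46×1192.2 = 9.90 mGal
Difference = 9.90 − (117.80) = -107.90 mGal

-107.9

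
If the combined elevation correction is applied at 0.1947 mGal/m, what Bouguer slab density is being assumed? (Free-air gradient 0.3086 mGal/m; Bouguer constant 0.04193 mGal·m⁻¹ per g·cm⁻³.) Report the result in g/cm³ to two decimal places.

0.1947 = 0.3086 − 0.04193 × ρ
ρ = (0.3086 − 0.1947) / 0.04193 = 2.72 g/cm³

2.72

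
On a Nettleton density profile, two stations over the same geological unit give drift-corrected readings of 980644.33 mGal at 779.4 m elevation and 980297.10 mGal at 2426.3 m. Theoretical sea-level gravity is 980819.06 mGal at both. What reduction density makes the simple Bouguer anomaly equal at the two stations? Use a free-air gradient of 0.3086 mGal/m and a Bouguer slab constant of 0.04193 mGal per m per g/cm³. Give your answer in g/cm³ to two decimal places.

2.33

Δg_obs = 980297.10 − 980644.33 = -347.23 mGal over Δh = 2426.3 − 779.4 = 1646.9 m
Equal Bouguer anomalies ⇒ Δg_obs + (0.3086 − 0.04193ρ)·Δh = 0
0.3086 − 0.04193ρ = −Δg_obs/Δh = 0.21084
ρ = (0.3086 − 0.21084) / 0.04193 = 2.33 g/cm³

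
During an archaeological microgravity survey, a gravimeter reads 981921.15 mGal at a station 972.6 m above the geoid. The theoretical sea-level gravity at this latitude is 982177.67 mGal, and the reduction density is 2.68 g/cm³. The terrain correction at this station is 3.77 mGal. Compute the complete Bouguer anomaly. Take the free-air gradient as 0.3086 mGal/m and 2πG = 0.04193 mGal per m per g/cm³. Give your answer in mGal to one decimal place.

-61.9

Free-air correction = 0.3086 × 972.6 = 300.14 mGal
Free-air anomaly = 981921.15 − 982177.67 + (300.14) = 43.62 mGal
Bouguer slab correction = 0.04193 × 2.68 × 972.6 = 109.29 mGal
Simple Bouguer anomaly = 43.62 − (109.29) = -65.67 mGal
Complete Bouguer anomaly = -65.67 + 3.77 = -61.90 mGal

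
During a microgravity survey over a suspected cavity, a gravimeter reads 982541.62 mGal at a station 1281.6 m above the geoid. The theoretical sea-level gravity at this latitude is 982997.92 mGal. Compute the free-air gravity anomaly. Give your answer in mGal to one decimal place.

-60.8

Free-air correction = 0.3086 × 1281.6 = 395.50 mGal
Free-air anomaly = 982541.62 − 982997.92 + (395.50) = -60.80 mGal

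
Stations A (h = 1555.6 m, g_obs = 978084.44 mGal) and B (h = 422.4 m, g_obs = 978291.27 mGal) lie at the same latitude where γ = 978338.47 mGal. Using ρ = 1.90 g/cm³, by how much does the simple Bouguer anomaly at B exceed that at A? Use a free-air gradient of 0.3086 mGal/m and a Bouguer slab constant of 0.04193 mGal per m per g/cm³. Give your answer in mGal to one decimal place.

Δg_SB(A) = 978084.44 − 978338.47 + 0.3086×1555.6 − 0.04193×1.90×1555.6 = 102.10 mGal
Δg_SB(B) = 978291.27 − 978338.47 + 0.3086×422.4 − 0.04193×1.90×422.4 = 49.50 mGal
Difference = 49.50 − (102.10) = -52.60 mGal

-52.6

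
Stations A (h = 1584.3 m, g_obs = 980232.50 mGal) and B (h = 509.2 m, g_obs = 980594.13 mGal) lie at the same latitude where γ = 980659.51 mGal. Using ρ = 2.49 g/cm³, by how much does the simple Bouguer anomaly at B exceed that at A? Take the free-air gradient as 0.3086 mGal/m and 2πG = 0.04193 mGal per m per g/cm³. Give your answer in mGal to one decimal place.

Δg_SB(A) = 980232.50 − 980659.51 + 0.3086×1584.3 − 0.04193×2.49×1584.3 = -103.50 mGal
Δg_SB(B) = 980594.13 − 980659.51 + 0.3086×509.2 − 0.04193×2.49×509.2 = 38.60 mGal
Difference = 38.60 − (-103.50) = 142.10 mGal

142.1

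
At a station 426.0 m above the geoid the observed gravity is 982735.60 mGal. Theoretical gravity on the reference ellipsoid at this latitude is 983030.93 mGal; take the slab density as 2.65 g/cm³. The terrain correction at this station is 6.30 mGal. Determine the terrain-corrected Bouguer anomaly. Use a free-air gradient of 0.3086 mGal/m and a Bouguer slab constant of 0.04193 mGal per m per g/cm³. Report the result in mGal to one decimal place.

Free-air correction = 0.3086 × 426.0 = 131.46 mGal
Free-air anomaly = 982735.60 − 983030.93 + (131.46) = -163.87 mGal
Bouguer slab correction = 0.04193 × 2.65 × 426.0 = 47.33 mGal
Simple Bouguer anomaly = -163.87 − (47.33) = -211.20 mGal
Complete Bouguer anomaly = -211.20 + 6.30 = -204.90 mGal

-204.9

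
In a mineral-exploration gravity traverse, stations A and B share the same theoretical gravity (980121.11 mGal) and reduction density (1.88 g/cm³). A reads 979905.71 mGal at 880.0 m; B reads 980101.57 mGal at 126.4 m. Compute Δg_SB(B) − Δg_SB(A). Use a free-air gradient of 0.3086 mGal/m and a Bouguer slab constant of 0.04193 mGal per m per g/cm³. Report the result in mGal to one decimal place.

Δg_SB(A) = 979905.71 − 980121.11 + 0.3086×880.0 − 0.04193×1.88×880.0 = -13.20 mGal
Δg_SB(B) = 980101.57 − 980121.11 + 0.3086×126.4 − 0.04193×1.88×126.4 = 9.50 mGal
Difference = 9.50 − (-13.20) = 22.70 mGal

22.7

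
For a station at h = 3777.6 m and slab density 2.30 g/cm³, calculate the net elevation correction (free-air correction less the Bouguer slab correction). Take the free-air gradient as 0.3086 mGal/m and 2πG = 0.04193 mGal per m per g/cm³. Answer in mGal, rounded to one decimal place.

Combined gradient = 0.3086 − 0.04193 × 2.30 = 0.2121610 mGal/m
Combined elevation correction = 0.2121610 × 3777.6 = 801.5 mGal

801.5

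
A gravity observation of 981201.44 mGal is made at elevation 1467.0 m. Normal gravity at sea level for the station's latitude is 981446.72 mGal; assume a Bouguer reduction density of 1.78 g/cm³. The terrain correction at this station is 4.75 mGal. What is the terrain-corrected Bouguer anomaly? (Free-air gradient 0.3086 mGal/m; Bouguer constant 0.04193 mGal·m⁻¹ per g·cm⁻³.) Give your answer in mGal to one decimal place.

102.7

Free-air correction = 0.3086 × 1467.0 = 452.72 mGal
Free-air anomaly = 981201.44 − 981446.72 + (452.72) = 207.44 mGal
Bouguer slab correction = 0.04193 × 1.78 × 1467.0 = 109.49 mGal
Simple Bouguer anomaly = 207.44 − (109.49) = 97.95 mGal
Complete Bouguer anomaly = 97.95 + 4.75 = 102.70 mGal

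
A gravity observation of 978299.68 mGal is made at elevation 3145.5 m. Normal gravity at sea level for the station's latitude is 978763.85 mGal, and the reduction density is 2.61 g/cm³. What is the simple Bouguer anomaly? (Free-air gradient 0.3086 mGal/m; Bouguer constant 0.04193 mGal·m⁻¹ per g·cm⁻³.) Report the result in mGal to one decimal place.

Free-air correction = 0.3086 × 3145.5 = 970.70 mGal
Free-air anomaly = 978299.68 − 978763.85 + (970.70) = 506.53 mGal
Bouguer slab correction = 0.04193 × 2.61 × 3145.5 = 344.24 mGal
Simple Bouguer anomaly = 506.53 − (344.24) = 162.29 mGal

162.3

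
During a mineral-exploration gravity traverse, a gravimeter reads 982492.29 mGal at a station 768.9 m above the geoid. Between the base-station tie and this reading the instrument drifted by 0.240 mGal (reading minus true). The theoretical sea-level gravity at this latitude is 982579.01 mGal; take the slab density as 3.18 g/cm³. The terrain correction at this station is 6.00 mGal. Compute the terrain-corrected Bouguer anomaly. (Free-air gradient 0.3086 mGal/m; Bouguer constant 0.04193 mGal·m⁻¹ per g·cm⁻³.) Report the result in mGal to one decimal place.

53.8

Drift-corrected reading = 982492.29 − (0.240) = 982492.050 mGal
Free-air correction = 0.3086 × 768.9 = 237.28 mGal
Free-air anomaly = 982492.050 − 982579.01 + (237.28) = 150.320 mGal
Bouguer slab correction = 0.04193 × 3.18 × 768.9 = 102.52 mGal
Simple Bouguer anomaly = 150.320 − (102.52) = 47.800 mGal
Complete Bouguer anomaly = 47.800 + 6.00 = 53.800 mGal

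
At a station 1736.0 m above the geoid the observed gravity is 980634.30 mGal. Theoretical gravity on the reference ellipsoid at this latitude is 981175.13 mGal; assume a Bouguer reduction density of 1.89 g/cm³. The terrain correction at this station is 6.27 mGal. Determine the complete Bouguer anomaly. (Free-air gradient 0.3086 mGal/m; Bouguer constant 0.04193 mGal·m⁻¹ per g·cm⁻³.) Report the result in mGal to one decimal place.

Free-air correction = 0.3086 × 1736.0 = 535.73 mGal
Free-air anomaly = 980634.30 − 981175.13 + (535.73) = -5.10 mGal
Bouguer slab correction = 0.04193 × 1.89 × 1736.0 = 137.57 mGal
Simple Bouguer anomaly = -5.10 − (137.57) = -142.67 mGal
Complete Bouguer anomaly = -142.67 + 6.27 = -136.40 mGal

-136.4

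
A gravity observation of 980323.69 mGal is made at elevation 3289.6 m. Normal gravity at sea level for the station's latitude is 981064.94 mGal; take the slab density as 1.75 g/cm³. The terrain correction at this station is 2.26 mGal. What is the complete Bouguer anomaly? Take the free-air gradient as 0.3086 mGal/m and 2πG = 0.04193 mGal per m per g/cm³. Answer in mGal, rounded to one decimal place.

34.8

Free-air correction = 0.3086 × 3289.6 = 1015.17 mGal
Free-air anomaly = 980323.69 − 981064.94 + (1015.17) = 273.92 mGal
Bouguer slab correction = 0.04193 × 1.75 × 3289.6 = 241.38 mGal
Simple Bouguer anomaly = 273.92 − (241.38) = 32.54 mGal
Complete Bouguer anomaly = 32.54 + 2.26 = 34.80 mGal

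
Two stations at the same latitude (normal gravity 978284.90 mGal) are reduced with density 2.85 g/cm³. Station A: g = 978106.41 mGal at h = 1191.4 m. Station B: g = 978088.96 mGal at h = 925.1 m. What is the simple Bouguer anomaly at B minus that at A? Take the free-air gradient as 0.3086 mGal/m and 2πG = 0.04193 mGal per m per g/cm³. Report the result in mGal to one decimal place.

Δg_SB(A) = 978106.41 − 978284.90 + 0.3086×1191.4 − 0.04193×2.85×1191.4 = 46.80 mGal
Δg_SB(B) = 978088.96 − 978284.90 + 0.3086×925.1 − 0.04193×2.85×925.1 = -21.00 mGal
Difference = -21.00 − (46.80) = -67.80 mGal

-67.8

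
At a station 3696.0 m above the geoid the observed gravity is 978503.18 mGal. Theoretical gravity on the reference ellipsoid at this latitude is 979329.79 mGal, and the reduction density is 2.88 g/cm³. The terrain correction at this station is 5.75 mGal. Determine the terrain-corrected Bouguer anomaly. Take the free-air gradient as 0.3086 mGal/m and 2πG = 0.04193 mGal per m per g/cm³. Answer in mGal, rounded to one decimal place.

-126.6

Free-air correction = 0.3086 × 3696.0 = 1140.59 mGal
Free-air anomaly = 978503.18 − 979329.79 + (1140.59) = 313.98 mGal
Bouguer slab correction = 0.04193 × 2.88 × 3696.0 = 446.32 mGal
Simple Bouguer anomaly = 313.98 − (446.32) = -132.34 mGal
Complete Bouguer anomaly = -132.34 + 5.75 = -126.59 mGal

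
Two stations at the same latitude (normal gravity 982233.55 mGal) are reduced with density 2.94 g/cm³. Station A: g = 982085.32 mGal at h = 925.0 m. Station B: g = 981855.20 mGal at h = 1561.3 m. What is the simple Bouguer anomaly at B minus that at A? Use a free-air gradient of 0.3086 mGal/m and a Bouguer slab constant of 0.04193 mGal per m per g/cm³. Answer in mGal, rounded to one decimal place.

Δg_SB(A) = 982085.32 − 982233.55 + 0.3086×925.0 − 0.04193×2.94×925.0 = 23.20 mGal
Δg_SB(B) = 981855.20 − 982233.55 + 0.3086×1561.3 − 0.04193×2.94×1561.3 = -89.00 mGal
Difference = -89.00 − (23.20) = -112.20 mGal

-112.2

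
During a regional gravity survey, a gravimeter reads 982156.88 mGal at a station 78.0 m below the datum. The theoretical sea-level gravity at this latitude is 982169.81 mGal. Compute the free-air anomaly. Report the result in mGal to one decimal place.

Free-air correction = 0.3086 × -78.0 = -24.07 mGal
Free-air anomaly = 982156.88 − 982169.81 + (-24.07) = -37.00 mGal

-37.0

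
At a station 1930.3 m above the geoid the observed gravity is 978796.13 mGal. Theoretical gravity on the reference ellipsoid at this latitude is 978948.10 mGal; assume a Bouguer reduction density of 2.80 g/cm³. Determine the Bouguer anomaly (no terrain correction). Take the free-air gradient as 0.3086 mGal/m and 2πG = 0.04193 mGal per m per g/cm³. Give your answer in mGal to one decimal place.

217.1

Free-air correction = 0.3086 × 1930.3 = 595.69 mGal
Free-air anomaly = 978796.13 − 978948.10 + (595.69) = 443.72 mGal
Bouguer slab correction = 0.04193 × 2.80 × 1930.3 = 226.62 mGal
Simple Bouguer anomaly = 443.72 − (226.62) = 217.10 mGal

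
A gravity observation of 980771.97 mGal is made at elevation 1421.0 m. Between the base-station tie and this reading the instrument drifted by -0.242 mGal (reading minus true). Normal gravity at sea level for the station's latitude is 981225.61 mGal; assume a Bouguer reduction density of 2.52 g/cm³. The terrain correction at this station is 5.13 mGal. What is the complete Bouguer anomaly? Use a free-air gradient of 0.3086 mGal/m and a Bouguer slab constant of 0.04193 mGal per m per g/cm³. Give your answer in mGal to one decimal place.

Drift-corrected reading = 980771.97 − (-0.242) = 980772.212 mGal
Free-air correction = 0.3086 × 1421.0 = 438.52 mGal
Free-air anomaly = 980772.212 − 981225.61 + (438.52) = -14.878 mGal
Bouguer slab correction = 0.04193 × 2.52 × 1421.0 = 150.15 mGal
Simple Bouguer anomaly = -14.878 − (150.15) = -165.028 mGal
Complete Bouguer anomaly = -165.028 + 5.13 = -159.898 mGal

-159.9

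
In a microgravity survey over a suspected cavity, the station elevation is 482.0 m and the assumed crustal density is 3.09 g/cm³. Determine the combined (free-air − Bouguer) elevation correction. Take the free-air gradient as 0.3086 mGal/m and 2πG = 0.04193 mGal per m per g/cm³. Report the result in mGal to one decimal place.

86.3

Combined gradient = 0.3086 − 0.04193 × 3.09 = 0.1790363 mGal/m
Combined elevation correction = 0.1790363 × 482.0 = 86.3 mGal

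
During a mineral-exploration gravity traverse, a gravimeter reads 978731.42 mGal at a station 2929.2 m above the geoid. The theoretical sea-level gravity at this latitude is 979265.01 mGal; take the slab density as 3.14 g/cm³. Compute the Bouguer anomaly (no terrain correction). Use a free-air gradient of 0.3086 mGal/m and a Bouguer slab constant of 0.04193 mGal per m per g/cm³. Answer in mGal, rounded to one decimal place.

-15.3

Free-air correction = 0.3086 × 2929.2 = 903.95 mGal
Free-air anomaly = 978731.42 − 979265.01 + (903.95) = 370.36 mGal
Bouguer slab correction = 0.04193 × 3.14 × 2929.2 = 385.66 mGal
Simple Bouguer anomaly = 370.36 − (385.66) = -15.30 mGal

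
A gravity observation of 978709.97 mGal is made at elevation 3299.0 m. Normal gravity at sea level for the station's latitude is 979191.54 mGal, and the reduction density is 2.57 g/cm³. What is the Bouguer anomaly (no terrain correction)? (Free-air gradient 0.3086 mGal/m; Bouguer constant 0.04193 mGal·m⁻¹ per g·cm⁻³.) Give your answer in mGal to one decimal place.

Free-air correction = 0.3086 × 3299.0 = 1018.07 mGal
Free-air anomaly = 978709.97 − 979191.54 + (1018.07) = 536.50 mGal
Bouguer slab correction = 0.04193 × 2.57 × 3299.0 = 355.50 mGal
Simple Bouguer anomaly = 536.50 − (355.50) = 181.00 mGal

181.0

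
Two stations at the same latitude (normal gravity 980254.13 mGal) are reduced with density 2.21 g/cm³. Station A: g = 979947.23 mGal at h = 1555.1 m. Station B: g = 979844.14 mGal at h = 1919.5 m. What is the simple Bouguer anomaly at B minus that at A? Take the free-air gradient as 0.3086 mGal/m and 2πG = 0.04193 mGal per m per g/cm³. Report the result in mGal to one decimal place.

Δg_SB(A) = 979947.23 − 980254.13 + 0.3086×1555.1 − 0.04193×2.21×1555.1 = 28.90 mGal
Δg_SB(B) = 979844.14 − 980254.13 + 0.3086×1919.5 − 0.04193×2.21×1919.5 = 4.50 mGal
Difference = 4.50 − (28.90) = -24.40 mGal

-24.4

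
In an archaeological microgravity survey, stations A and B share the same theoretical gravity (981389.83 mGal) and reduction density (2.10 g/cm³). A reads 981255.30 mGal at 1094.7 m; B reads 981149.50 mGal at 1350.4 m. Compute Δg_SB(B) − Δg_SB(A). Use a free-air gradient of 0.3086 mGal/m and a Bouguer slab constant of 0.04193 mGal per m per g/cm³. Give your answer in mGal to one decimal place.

-49.4

Δg_SB(A) = 981255.30 − 981389.83 + 0.3086×1094.7 − 0.04193×2.10×1094.7 = 106.90 mGal
Δg_SB(B) = 981149.50 − 981389.83 + 0.3086×1350.4 − 0.04193×2.10×1350.4 = 57.50 mGal
Difference = 57.50 − (106.90) = -49.40 mGal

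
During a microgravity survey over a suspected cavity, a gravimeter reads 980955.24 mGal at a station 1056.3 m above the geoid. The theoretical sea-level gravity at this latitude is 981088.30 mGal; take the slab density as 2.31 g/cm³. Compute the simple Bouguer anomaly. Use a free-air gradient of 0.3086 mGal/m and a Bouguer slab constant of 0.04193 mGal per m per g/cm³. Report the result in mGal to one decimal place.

Free-air correction = 0.3086 × 1056.3 = 325.97 mGal
Free-air anomaly = 980955.24 − 981088.30 + (325.97) = 192.91 mGal
Bouguer slab correction = 0.04193 × 2.31 × 1056.3 = 102.31 mGal
Simple Bouguer anomaly = 192.91 − (102.31) = 90.60 mGal

90.6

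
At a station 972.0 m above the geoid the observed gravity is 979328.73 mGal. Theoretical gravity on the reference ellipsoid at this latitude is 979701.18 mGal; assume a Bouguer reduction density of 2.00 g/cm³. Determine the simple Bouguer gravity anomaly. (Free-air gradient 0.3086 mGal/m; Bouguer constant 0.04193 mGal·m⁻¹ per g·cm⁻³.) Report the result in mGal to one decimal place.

Free-air correction = 0.3086 × 972.0 = 299.96 mGal
Free-air anomaly = 979328.73 − 979701.18 + (299.96) = -72.49 mGal
Bouguer slab correction = 0.04193 × 2.00 × 972.0 = 81.51 mGal
Simple Bouguer anomaly = -72.49 − (81.51) = -154.00 mGal

-154.0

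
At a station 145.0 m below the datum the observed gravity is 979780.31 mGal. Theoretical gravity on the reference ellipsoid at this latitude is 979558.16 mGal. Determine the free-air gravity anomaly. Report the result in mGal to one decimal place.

177.4

Free-air correction = 0.3086 × -145.0 = -44.75 mGal
Free-air anomaly = 979780.31 − 979558.16 + (-44.75) = 177.40 mGal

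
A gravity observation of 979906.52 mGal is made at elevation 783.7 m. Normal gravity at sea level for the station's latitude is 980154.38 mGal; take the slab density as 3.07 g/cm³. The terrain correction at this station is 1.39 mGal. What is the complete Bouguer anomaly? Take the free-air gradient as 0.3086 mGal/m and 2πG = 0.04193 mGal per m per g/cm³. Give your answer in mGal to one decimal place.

-105.5

Free-air correction = 0.3086 × 783.7 = 241.85 mGal
Free-air anomaly = 979906.52 − 980154.38 + (241.85) = -6.01 mGal
Bouguer slab correction = 0.04193 × 3.07 × 783.7 = 100.88 mGal
Simple Bouguer anomaly = -6.01 − (100.88) = -106.89 mGal
Complete Bouguer anomaly = -106.89 + 1.39 = -105.50 mGal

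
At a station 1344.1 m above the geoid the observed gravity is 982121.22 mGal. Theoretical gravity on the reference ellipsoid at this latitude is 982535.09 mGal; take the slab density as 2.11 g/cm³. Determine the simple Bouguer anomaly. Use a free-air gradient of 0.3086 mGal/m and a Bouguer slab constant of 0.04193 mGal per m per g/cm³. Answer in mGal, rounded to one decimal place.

Free-air correction = 0.3086 × 1344.1 = 414.79 mGal
Free-air anomaly = 982121.22 − 982535.09 + (414.79) = 0.92 mGal
Bouguer slab correction = 0.04193 × 2.11 × 1344.1 = 118.92 mGal
Simple Bouguer anomaly = 0.92 − (118.92) = -118.00 mGal

-118.0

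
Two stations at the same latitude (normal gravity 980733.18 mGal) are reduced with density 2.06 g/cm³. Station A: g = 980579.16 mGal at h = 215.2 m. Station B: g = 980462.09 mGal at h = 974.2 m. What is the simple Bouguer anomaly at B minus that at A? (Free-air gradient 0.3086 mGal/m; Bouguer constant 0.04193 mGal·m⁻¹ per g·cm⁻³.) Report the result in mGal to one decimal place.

Δg_SB(A) = 980579.16 − 980733.18 + 0.3086×215.2 − 0.04193×2.06×215.2 = -106.20 mGal
Δg_SB(B) = 980462.09 − 980733.18 + 0.3086×974.2 − 0.04193×2.06×974.2 = -54.60 mGal
Difference = -54.60 − (-106.20) = 51.60 mGal

51.6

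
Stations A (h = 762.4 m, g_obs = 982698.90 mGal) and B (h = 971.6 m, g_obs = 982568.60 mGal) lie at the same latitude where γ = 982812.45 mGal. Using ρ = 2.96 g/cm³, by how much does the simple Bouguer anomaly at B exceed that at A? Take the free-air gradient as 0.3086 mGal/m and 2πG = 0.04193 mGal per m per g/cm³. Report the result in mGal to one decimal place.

-91.7

Δg_SB(A) = 982698.90 − 982812.45 + 0.3086×762.4 − 0.04193×2.96×762.4 = 27.10 mGal
Δg_SB(B) = 982568.60 − 982812.45 + 0.3086×971.6 − 0.04193×2.96×971.6 = -64.60 mGal
Difference = -64.60 − (27.10) = -91.70 mGal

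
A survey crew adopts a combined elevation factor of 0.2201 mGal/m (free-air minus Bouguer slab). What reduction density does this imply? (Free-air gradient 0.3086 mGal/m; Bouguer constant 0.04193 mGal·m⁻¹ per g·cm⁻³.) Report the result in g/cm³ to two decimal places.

0.2201 = 0.3086 − 0.04193 × ρ
ρ = (0.3086 − 0.2201) / 0.04193 = 2.11 g/cm³

2.11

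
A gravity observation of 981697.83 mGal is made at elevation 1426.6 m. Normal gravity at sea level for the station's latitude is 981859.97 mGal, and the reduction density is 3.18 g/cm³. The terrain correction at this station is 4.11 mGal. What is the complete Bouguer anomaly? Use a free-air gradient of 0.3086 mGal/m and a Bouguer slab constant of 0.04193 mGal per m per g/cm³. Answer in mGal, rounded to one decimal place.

Free-air correction = 0.3086 × 1426.6 = 440.25 mGal
Free-air anomaly = 981697.83 − 981859.97 + (440.25) = 278.11 mGal
Bouguer slab correction = 0.04193 × 3.18 × 1426.6 = 190.22 mGal
Simple Bouguer anomaly = 278.11 − (190.22) = 87.89 mGal
Complete Bouguer anomaly = 87.89 + 4.11 = 92.00 mGal

92.0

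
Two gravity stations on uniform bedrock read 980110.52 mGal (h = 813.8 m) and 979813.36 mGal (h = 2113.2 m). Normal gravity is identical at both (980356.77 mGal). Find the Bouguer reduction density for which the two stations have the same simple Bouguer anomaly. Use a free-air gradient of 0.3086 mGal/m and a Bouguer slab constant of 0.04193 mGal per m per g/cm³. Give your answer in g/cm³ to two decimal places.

Δg_obs = 979813.36 − 980110.52 = -297.16 mGal over Δh = 2113.2 − 813.8 = 1299.4 m
Equal Bouguer anomalies ⇒ Δg_obs + (0.3086 − 0.04193ρ)·Δh = 0
0.3086 − 0.04193ρ = −Δg_obs/Δh = 0.22869
ρ = (0.3086 − 0.22869) / 0.04193 = 1.91 g/cm³

1.91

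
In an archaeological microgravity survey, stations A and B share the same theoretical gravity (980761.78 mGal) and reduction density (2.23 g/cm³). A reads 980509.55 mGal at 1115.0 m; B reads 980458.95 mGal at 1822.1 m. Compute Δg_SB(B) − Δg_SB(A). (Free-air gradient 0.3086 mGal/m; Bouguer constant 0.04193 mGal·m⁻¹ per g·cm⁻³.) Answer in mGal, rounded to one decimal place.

Δg_SB(A) = 980509.55 − 980761.78 + 0.3086×1115.0 − 0.04193×2.23×1115.0 = -12.40 mGal
Δg_SB(B) = 980458.95 − 980761.78 + 0.3086×1822.1 − 0.04193×2.23×1822.1 = 89.10 mGal
Difference = 89.10 − (-12.40) = 101.50 mGal

101.5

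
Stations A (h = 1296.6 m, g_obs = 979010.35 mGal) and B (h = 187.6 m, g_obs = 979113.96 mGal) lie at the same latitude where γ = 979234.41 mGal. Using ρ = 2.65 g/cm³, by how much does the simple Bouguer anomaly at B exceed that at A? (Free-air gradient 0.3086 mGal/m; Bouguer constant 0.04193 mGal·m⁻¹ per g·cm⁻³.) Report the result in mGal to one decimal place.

Δg_SB(A) = 979010.35 − 979234.41 + 0.3086×1296.6 − 0.04193×2.65×1296.6 = 32.00 mGal
Δg_SB(B) = 979113.96 − 979234.41 + 0.3086×187.6 − 0.04193×2.65×187.6 = -83.40 mGal
Difference = -83.40 − (32.00) = -115.40 mGal

-115.4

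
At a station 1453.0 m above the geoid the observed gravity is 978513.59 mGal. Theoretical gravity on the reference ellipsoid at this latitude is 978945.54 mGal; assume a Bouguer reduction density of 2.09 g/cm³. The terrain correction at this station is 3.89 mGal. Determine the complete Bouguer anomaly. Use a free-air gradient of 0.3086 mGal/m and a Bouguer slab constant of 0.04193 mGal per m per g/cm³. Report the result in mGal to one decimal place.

Free-air correction = 0.3086 × 1453.0 = 448.40 mGal
Free-air anomaly = 978513.59 − 978945.54 + (448.40) = 16.45 mGal
Bouguer slab correction = 0.04193 × 2.09 × 1453.0 = 127.33 mGal
Simple Bouguer anomaly = 16.45 − (127.33) = -110.88 mGal
Complete Bouguer anomaly = -110.88 + 3.89 = -106.99 mGal

-107.0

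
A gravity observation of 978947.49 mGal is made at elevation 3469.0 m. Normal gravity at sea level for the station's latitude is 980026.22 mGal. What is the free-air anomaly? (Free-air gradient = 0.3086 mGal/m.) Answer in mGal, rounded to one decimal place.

Free-air correction = 0.3086 × 3469.0 = 1070.53 mGal
Free-air anomaly = 978947.49 − 980026.22 + (1070.53) = -8.20 mGal

-8.2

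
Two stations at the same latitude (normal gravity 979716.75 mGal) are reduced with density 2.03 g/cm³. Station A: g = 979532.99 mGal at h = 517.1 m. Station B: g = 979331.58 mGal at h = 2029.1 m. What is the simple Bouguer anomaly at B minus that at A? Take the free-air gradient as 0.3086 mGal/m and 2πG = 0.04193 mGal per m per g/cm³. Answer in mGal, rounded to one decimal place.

136.5

Δg_SB(A) = 979532.99 − 979716.75 + 0.3086×517.1 − 0.04193×2.03×517.1 = -68.20 mGal
Δg_SB(B) = 979331.58 − 979716.75 + 0.3086×2029.1 − 0.04193×2.03×2029.1 = 68.30 mGal
Difference = 68.30 − (-68.20) = 136.50 mGal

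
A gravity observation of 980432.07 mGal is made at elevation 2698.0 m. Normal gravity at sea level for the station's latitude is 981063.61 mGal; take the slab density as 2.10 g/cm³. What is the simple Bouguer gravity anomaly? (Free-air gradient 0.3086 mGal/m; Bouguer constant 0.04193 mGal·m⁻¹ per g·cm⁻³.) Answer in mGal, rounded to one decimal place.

-36.5

Free-air correction = 0.3086 × 2698.0 = 832.60 mGal
Free-air anomaly = 980432.07 − 981063.61 + (832.60) = 201.06 mGal
Bouguer slab correction = 0.04193 × 2.10 × 2698.0 = 237.57 mGal
Simple Bouguer anomaly = 201.06 − (237.57) = -36.51 mGal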